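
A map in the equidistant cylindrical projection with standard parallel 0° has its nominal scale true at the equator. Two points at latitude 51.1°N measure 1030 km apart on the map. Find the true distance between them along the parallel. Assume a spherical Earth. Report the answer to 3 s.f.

647 km

Plate carrée maps x = Rλ, y = Rφ. The meridian scale is h = 1 and the parallel scale is k = 1/cos φ = sec φ.
Along the parallel at 51.1°, map distances are exaggerated by k = sec 51.1° = 1.592.
True distance = 1030 / 1.592 = 1030 × cos 51.1° ≈ 647 km.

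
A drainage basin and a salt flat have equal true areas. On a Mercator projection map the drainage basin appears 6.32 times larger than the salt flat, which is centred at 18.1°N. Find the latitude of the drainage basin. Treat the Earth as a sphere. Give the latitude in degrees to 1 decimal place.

67.8°

For equal true areas on Mercator, apparent areas scale as sec²φ, so the ratio is cos²φ₂ / cos²φ₁.
cos²φ₂ / cos²φ₁ = 6.32  ⇒  cos φ₁ = cos 18.1° / √6.32 = 0.9505/2.514 = 0.3781.
φ₁ = arccos(0.3781) ≈ 67.8°.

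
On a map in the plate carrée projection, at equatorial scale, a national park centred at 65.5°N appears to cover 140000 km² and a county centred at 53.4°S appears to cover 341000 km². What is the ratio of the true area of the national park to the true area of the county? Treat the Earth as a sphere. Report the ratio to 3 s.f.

0.286

On the plate carrée, areal scale = h·k = 1 × sec φ, so true area = apparent × cos φ.
True area of national park: 140000 × cos(65.5°) = 140000 × 0.4147 = 58060 km².
True area of county: 341000 × cos(53.4°) = 341000 × 0.5962 = 203300 km².
Ratio = 58060 / 203300 ≈ 0.286.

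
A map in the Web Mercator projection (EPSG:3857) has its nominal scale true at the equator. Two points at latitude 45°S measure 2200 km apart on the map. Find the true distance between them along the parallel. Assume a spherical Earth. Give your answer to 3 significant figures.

The Mercator projection is conformal; its linear scale factor is the same in every direction and equals sec φ = 1/cos φ.
Along the parallel at 45°, map distances are exaggerated by k = sec 45° = 1.414.
True distance = 2200 / 1.414 = 2200 × cos 45° ≈ 1560 km.

1560 km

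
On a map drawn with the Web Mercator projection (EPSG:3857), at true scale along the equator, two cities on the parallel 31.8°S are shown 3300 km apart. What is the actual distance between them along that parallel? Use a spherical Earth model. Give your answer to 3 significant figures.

2800 km

For Mercator, h = k = sec φ (a conformal cylindrical projection has a single point scale, 1/cos φ).
Along the parallel at 31.8°, map distances are exaggerated by k = sec 31.8° = 1.177.
True distance = 3300 / 1.177 = 3300 × cos 31.8° ≈ 2800 km.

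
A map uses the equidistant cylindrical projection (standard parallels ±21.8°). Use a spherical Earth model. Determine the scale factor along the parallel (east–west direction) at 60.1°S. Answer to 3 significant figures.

1.86

The equidistant cylindrical projection with φ₀ = 21.8° has h = 1 (meridians true) and k = cos φ₀ / cos φ along parallels.
k = cos 21.8° / cos 60.1° = 0.9285/0.4985 = 1.863.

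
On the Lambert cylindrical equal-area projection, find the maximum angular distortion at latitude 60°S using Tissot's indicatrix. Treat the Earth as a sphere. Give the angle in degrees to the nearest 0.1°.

73.7°

The Lambert cylindrical equal-area projection is the cylindrical equal-area projection with its standard parallel at the equator (φ₀ = 0). Cylindrical equal-area (φ₀ = 0°): h = cos φ / cos 0° along meridians, k = cos 0° / cos φ along parallels; h·k = 1.
At 60°: h = 0.5000, k = 2.000; principal scales a = 2.000, b = 0.5000.
sin(ω/2) = (a − b)/(a + b) = 1.500/2.500 = 0.6000, so ω = 2 arcsin(0.6000) ≈ 73.7°.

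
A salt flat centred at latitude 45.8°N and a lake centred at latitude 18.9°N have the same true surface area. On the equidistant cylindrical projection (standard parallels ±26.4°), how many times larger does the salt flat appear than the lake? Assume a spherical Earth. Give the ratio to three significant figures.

In the equirectangular projection with standard parallel φ₀ = 26.4° (x = Rλ cos φ₀, y = Rφ), meridians are true-scale (h = 1) and the parallel scale is k = cos φ₀ / cos φ.
Areal scale at 45.8°: h·k = 1.000 × 1.285 = 1.285.
Areal scale at 18.9°: h·k = 1.000 × 0.9468 = 0.9468.
Ratio = 1.285/0.9468 ≈ 1.36.

1.36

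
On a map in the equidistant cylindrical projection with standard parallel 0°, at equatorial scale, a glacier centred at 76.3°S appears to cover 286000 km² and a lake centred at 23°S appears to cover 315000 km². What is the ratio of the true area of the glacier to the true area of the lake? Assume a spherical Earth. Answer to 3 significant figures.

On the plate carrée, areal scale = h·k = 1 × sec φ, so true area = apparent × cos φ.
True area of glacier: 286000 × cos(76.3°) = 286000 × 0.2368 = 67740 km².
True area of lake: 315000 × cos(23°) = 315000 × 0.9205 = 290000 km².
Ratio = 67740 / 290000 ≈ 0.234.

0.234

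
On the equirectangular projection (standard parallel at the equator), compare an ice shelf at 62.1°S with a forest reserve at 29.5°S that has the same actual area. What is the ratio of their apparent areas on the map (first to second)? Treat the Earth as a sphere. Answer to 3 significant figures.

For the equirectangular projection with φ₀ = 0 (plate carrée), h = 1 along meridians and k = sec φ along parallels.
Areal scale at 62.1°: h·k = 1.000 × 2.137 = 2.137.
Areal scale at 29.5°: h·k = 1.000 × 1.149 = 1.149.
Ratio = 2.137/1.149 ≈ 1.86.

1.86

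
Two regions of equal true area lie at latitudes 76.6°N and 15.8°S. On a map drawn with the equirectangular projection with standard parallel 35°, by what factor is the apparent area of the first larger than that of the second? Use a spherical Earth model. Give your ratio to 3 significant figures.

4.15

The equidistant cylindrical projection with φ₀ = 35° has h = 1 (meridians true) and k = cos φ₀ / cos φ along parallels.
Areal scale at 76.6°: h·k = 1.000 × 3.535 = 3.535.
Areal scale at 15.8°: h·k = 1.000 × 0.8513 = 0.8513.
Ratio = 3.535/0.8513 ≈ 4.15.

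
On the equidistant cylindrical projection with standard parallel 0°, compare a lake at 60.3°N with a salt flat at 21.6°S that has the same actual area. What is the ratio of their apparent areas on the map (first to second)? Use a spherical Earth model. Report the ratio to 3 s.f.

1.88

Plate carrée maps x = Rλ, y = Rφ. The meridian scale is h = 1 and the parallel scale is k = 1/cos φ = sec φ.
Areal scale at 60.3°: h·k = 1.000 × 2.018 = 2.018.
Areal scale at 21.6°: h·k = 1.000 × 1.076 = 1.076.
Ratio = 2.018/1.076 ≈ 1.88.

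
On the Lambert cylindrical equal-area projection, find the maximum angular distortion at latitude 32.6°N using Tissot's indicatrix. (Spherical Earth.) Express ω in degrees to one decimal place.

The Lambert cylindrical equal-area projection is the cylindrical equal-area projection with its standard parallel at the equator (φ₀ = 0). Cylindrical equal-area (φ₀ = 0°): h = cos φ / cos 0° along meridians, k = cos 0° / cos φ along parallels; h·k = 1.
At 32.6°: h = 0.8425, k = 1.187; principal scales a = 1.187, b = 0.8425.
sin(ω/2) = (a − b)/(a + b) = 0.3446/2.029 = 0.1698, so ω = 2 arcsin(0.1698) ≈ 19.5°.

19.5°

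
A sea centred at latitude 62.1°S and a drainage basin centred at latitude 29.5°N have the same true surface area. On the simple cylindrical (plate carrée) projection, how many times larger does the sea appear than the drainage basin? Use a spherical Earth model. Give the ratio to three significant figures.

In the plate carrée (x = Rλ, y = Rφ), meridians are true-scale (h = 1) and parallels are stretched by k = sec φ.
Areal scale at 62.1°: h·k = 1.000 × 2.137 = 2.137.
Areal scale at 29.5°: h·k = 1.000 × 1.149 = 1.149.
Ratio = 2.137/1.149 ≈ 1.86.

1.86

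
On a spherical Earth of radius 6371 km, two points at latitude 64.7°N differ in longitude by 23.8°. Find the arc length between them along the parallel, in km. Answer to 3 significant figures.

1130 km

Arc length along a parallel = R cos φ · Δλ (with Δλ in radians).
= 6371 × cos 64.7° × (23.8° × π/180) = 6371 × 0.4274 × 0.4154 ≈ 1130 km.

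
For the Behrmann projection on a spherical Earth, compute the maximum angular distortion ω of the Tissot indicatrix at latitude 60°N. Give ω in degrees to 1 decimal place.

The Behrmann projection is cylindrical equal-area with φ₀ = 30°. For cylindrical equal-area with standard parallel φ₀, h = cos φ / cos φ₀ and k = cos φ₀ / cos φ, so h·k = 1.
At 60°: h = 0.5774, k = 1.732; principal scales a = 1.732, b = 0.5774.
sin(ω/2) = (a − b)/(a + b) = 1.155/2.309 = 0.5000, so ω = 2 arcsin(0.5000) ≈ 60.0°.

60.0°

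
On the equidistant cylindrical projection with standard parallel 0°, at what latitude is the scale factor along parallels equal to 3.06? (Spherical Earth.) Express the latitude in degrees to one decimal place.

Plate carrée: h = 1, k = sec φ along parallels.
sec φ = 3.06  ⇒  cos φ = 0.3268  ⇒  φ ≈ 70.9°.

70.9°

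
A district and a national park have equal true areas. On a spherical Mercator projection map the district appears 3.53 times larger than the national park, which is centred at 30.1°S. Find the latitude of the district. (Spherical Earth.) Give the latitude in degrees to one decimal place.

62.6°

On Mercator, (apparent₁)/(apparent₂) = sec²φ₁ / sec²φ₂ when true areas are equal.
cos²φ₂ / cos²φ₁ = 3.53  ⇒  cos φ₁ = cos 30.1° / √3.53 = 0.8652/1.879 = 0.4605.
φ₁ = arccos(0.4605) ≈ 62.6°.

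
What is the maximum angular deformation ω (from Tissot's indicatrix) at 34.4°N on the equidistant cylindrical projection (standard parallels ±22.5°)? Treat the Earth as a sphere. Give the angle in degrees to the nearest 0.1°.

In the equirectangular projection with standard parallel φ₀ = 22.5° (x = Rλ cos φ₀, y = Rφ), meridians are true-scale (h = 1) and the parallel scale is k = cos φ₀ / cos φ.
At 34.4°: h = 1.000, k = 1.120; principal scales a = 1.120, b = 1.000.
sin(ω/2) = (a − b)/(a + b) = 0.1197/2.120 = 0.05647, so ω = 2 arcsin(0.05647) ≈ 6.5°.

6.5°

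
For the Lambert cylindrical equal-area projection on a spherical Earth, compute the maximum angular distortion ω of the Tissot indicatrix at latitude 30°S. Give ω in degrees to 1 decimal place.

The Lambert cylindrical equal-area projection is the cylindrical equal-area projection with its standard parallel at the equator (φ₀ = 0). For cylindrical equal-area with standard parallel φ₀, h = cos φ / cos φ₀ and k = cos φ₀ / cos φ, so h·k = 1.
At 30°: h = 0.8660, k = 1.155; principal scales a = 1.155, b = 0.8660.
sin(ω/2) = (a − b)/(a + b) = 0.2887/2.021 = 0.1429, so ω = 2 arcsin(0.1429) ≈ 16.4°.

16.4°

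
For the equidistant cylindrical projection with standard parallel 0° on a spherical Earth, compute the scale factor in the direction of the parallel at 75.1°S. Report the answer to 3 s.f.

In the plate carrée (x = Rλ, y = Rφ), meridians are true-scale (h = 1) and parallels are stretched by k = sec φ.
k = 1/cos 75.1° = 1/0.2571 = 3.889.

3.89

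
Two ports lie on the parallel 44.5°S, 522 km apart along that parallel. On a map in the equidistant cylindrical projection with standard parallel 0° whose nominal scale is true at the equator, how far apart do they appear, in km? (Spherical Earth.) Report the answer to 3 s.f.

For the equirectangular projection with φ₀ = 0 (plate carrée), h = 1 along meridians and k = sec φ along parallels.
Along the parallel, k = sec 44.5° = 1/0.7133 = 1.402.
Map distance = 522 × 1.402 ≈ 732 km.

732 km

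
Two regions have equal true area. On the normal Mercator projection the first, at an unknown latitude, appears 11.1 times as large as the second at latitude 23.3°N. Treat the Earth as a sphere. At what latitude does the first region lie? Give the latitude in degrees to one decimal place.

74.0°

For equal true areas on Mercator, apparent areas scale as sec²φ, so the ratio is cos²φ₂ / cos²φ₁.
cos²φ₂ / cos²φ₁ = 11.1  ⇒  cos φ₁ = cos 23.3° / √11.1 = 0.9184/3.332 = 0.2757.
φ₁ = arccos(0.2757) ≈ 74.0°.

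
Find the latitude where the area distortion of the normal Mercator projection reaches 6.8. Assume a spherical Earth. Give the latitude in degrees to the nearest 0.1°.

67.5°

Mercator areal scale is sec²φ.
sec²φ = 6.8  ⇒  cos²φ = 0.1471  ⇒  cos φ = 0.3835.
φ = arccos(0.3835) ≈ 67.5°.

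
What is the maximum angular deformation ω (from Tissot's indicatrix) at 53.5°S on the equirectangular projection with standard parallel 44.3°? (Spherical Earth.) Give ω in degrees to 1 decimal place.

In the equirectangular projection with standard parallel φ₀ = 44.3° (x = Rλ cos φ₀, y = Rφ), meridians are true-scale (h = 1) and the parallel scale is k = cos φ₀ / cos φ.
At 53.5°: h = 1.000, k = 1.203; principal scales a = 1.203, b = 1.000.
sin(ω/2) = (a − b)/(a + b) = 0.2032/2.203 = 0.09223, so ω = 2 arcsin(0.09223) ≈ 10.6°.

10.6°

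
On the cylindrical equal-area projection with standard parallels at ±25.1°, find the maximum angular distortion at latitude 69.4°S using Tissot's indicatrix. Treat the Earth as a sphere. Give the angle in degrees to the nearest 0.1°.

A cylindrical equal-area projection with standard parallel φ₀ has meridian scale h = cos φ / cos φ₀ and parallel scale k = cos φ₀ / cos φ (so areas are preserved, h·k = 1).
At 69.4°: h = 0.3885, k = 2.574; principal scales a = 2.574, b = 0.3885.
sin(ω/2) = (a − b)/(a + b) = 2.185/2.962 = 0.7377, so ω = 2 arcsin(0.7377) ≈ 95.1°.

95.1°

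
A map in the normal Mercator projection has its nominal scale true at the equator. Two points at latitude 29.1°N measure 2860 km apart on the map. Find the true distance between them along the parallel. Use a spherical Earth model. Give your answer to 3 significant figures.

Mercator is conformal, so the point scale is isotropic: h = k = sec φ = 1/cos φ.
Along the parallel at 29.1°, map distances are exaggerated by k = sec 29.1° = 1.144.
True distance = 2860 / 1.144 = 2860 × cos 29.1° ≈ 2500 km.

2500 km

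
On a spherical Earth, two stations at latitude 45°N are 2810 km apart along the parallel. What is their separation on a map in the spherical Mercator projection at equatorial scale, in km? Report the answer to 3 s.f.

The Mercator projection is conformal; its linear scale factor is the same in every direction and equals sec φ = 1/cos φ.
Along the parallel, k = sec 45° = 1/0.7071 = 1.414.
Map distance = 2810 × 1.414 ≈ 3970 km.

3970 km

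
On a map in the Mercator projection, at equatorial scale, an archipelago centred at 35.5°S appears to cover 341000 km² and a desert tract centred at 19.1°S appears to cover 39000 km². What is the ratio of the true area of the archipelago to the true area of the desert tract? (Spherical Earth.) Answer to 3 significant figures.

6.49

Mercator's areal exaggeration is sec²φ; hence true area = (apparent area) · cos²φ.
True area of archipelago: 341000 × cos²(35.5°) = 341000 × 0.6628 = 226000 km².
True area of desert tract: 39000 × cos²(19.1°) = 39000 × 0.8929 = 34820 km².
Ratio = 226000 / 34820 ≈ 6.49.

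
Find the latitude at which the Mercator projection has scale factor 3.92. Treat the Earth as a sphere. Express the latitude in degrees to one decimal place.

Mercator scale is k = sec φ = 1/cos φ.
1/cos φ = 3.92  ⇒  cos φ = 0.2551  ⇒  φ = arccos(0.2551) ≈ 75.2°.

75.2°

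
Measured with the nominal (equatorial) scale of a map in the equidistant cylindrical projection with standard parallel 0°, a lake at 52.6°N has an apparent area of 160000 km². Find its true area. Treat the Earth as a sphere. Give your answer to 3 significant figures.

Plate carrée maps x = Rλ, y = Rφ. The meridian scale is h = 1 and the parallel scale is k = 1/cos φ = sec φ.
Areal scale = h·k = 1 × sec φ; at 52.6°, h = 1.000, k = 1.646, so h·k = 1.646.
True area = apparent / (areal scale) = 160000 / 1.646 ≈ 97200 km².

97200 km²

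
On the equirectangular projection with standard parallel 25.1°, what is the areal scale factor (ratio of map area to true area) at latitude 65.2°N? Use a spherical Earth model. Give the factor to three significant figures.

2.16

With standard parallel φ₀ = 25.1°, the equirectangular projection gives x = Rλ cos φ₀, y = Rφ, so h = 1 and k = cos 25.1° / cos φ.
Areal scale = h·k = 1 × cos φ₀ / cos φ; at 65.2°, h = 1.000, k = 2.159, so h·k = 2.159.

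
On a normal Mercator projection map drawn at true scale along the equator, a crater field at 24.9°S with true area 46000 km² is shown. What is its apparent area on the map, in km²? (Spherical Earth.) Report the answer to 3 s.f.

Mercator is conformal, so the point scale is isotropic: h = k = sec φ = 1/cos φ.
Areal scale = k² = sec²φ = 1/cos²(24.9°) = 1/0.9070² = 1.215.
Apparent area = 46000 × 1.215 ≈ 55900 km².

55900 km²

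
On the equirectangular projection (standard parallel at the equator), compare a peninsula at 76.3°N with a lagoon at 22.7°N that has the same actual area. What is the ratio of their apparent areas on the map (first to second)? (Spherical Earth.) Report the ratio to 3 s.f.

3.90

Plate carrée maps x = Rλ, y = Rφ. The meridian scale is h = 1 and the parallel scale is k = 1/cos φ = sec φ.
Areal scale at 76.3°: h·k = 1.000 × 4.222 = 4.222.
Areal scale at 22.7°: h·k = 1.000 × 1.084 = 1.084.
Ratio = 4.222/1.084 ≈ 3.90.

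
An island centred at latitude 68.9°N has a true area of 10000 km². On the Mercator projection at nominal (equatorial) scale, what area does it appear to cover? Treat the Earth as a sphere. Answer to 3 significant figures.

77200 km²

For Mercator, h = k = sec φ (a conformal cylindrical projection has a single point scale, 1/cos φ).
Areal scale = k² = sec²φ = 1/cos²(68.9°) = 1/0.3600² = 7.716.
Apparent area = 10000 × 7.716 ≈ 77200 km².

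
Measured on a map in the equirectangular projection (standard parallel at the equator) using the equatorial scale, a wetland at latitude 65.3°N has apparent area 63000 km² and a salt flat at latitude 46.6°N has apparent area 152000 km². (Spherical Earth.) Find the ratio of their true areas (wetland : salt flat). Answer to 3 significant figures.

Plate carrée has h = 1 and k = sec φ, giving areal scale sec φ; true area = (apparent area) · cos φ.
True area of wetland: 63000 × cos(65.3°) = 63000 × 0.4179 = 26330 km².
True area of salt flat: 152000 × cos(46.6°) = 152000 × 0.6871 = 104400 km².
Ratio = 26330 / 104400 ≈ 0.252.

0.252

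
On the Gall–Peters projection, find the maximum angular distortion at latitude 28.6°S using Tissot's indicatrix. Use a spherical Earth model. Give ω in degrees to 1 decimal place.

24.6°

Gall–Peters is a cylindrical equal-area projection with standard parallels at ±45°. Cylindrical equal-area (φ₀ = 45°): h = cos φ / cos 45° along meridians, k = cos 45° / cos φ along parallels; h·k = 1.
At 28.6°: h = 1.242, k = 0.8054; principal scales a = 1.242, b = 0.8054.
sin(ω/2) = (a − b)/(a + b) = 0.4363/2.047 = 0.2131, so ω = 2 arcsin(0.2131) ≈ 24.6°.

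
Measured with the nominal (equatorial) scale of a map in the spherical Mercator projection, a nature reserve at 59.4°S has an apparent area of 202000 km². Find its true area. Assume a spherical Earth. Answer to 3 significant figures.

52300 km²

For Mercator, h = k = sec φ (a conformal cylindrical projection has a single point scale, 1/cos φ).
Areal scale = k² = sec²φ = 1/cos²(59.4°) = 1/0.5090² = 3.859.
True area = apparent / (areal scale) = 202000 / 3.859 ≈ 52300 km².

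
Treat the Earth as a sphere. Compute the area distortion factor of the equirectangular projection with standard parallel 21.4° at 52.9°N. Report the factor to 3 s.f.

1.54

In the equirectangular projection with standard parallel φ₀ = 21.4° (x = Rλ cos φ₀, y = Rφ), meridians are true-scale (h = 1) and the parallel scale is k = cos φ₀ / cos φ.
Areal scale = h·k = 1 × cos φ₀ / cos φ; at 52.9°, h = 1.000, k = 1.544, so h·k = 1.544.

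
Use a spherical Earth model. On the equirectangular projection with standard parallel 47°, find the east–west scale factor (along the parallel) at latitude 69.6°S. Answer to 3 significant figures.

1.96

In the equirectangular projection with standard parallel φ₀ = 47° (x = Rλ cos φ₀, y = Rφ), meridians are true-scale (h = 1) and the parallel scale is k = cos φ₀ / cos φ.
k = cos 47° / cos 69.6° = 0.6820/0.3486 = 1.957.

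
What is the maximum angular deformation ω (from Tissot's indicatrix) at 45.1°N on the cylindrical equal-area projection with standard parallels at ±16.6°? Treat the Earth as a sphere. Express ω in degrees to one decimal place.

A cylindrical equal-area projection with standard parallel φ₀ has meridian scale h = cos φ / cos φ₀ and parallel scale k = cos φ₀ / cos φ (so areas are preserved, h·k = 1).
At 45.1°: h = 0.7366, k = 1.358; principal scales a = 1.358, b = 0.7366.
sin(ω/2) = (a − b)/(a + b) = 0.6211/2.094 = 0.2966, so ω = 2 arcsin(0.2966) ≈ 34.5°.

34.5°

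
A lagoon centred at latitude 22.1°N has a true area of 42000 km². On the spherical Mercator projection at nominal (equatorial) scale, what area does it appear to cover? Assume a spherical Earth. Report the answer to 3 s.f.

48900 km²

For Mercator, h = k = sec φ (a conformal cylindrical projection has a single point scale, 1/cos φ).
Areal scale = k² = sec²φ = 1/cos²(22.1°) = 1/0.9265² = 1.165.
Apparent area = 42000 × 1.165 ≈ 48900 km².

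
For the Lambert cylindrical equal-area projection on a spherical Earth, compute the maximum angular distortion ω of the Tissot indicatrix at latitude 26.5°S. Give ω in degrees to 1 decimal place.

12.7°

The Lambert cylindrical equal-area projection is the cylindrical equal-area projection with its standard parallel at the equator (φ₀ = 0). Cylindrical equal-area (φ₀ = 0°): h = cos φ / cos 0° along meridians, k = cos 0° / cos φ along parallels; h·k = 1.
At 26.5°: h = 0.8949, k = 1.117; principal scales a = 1.117, b = 0.8949.
sin(ω/2) = (a − b)/(a + b) = 0.2225/2.012 = 0.1106, so ω = 2 arcsin(0.1106) ≈ 12.7°.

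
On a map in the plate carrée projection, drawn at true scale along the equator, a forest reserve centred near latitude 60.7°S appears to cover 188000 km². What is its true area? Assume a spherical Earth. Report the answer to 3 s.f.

Plate carrée maps x = Rλ, y = Rφ. The meridian scale is h = 1 and the parallel scale is k = 1/cos φ = sec φ.
Areal scale = h·k = 1 × sec φ; at 60.7°, h = 1.000, k = 2.043, so h·k = 2.043.
True area = apparent / (areal scale) = 188000 / 2.043 ≈ 92000 km².

92000 km²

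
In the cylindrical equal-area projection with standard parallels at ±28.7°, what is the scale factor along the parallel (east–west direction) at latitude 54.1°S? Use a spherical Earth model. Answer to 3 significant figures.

For cylindrical equal-area with standard parallel φ₀, h = cos φ / cos φ₀ and k = cos φ₀ / cos φ, so h·k = 1.
k = cos 28.7° / cos 54.1° = 0.8771/0.5864 = 1.496.

1.50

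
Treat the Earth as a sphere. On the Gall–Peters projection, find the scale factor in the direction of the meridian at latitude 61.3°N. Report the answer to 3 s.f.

0.679

The Gall–Peters projection is cylindrical equal-area with φ₀ = 45°. A cylindrical equal-area projection with standard parallel φ₀ has meridian scale h = cos φ / cos φ₀ and parallel scale k = cos φ₀ / cos φ (so areas are preserved, h·k = 1).
h = cos 61.3° / cos 45° = 0.4802/0.7071 = 0.6791.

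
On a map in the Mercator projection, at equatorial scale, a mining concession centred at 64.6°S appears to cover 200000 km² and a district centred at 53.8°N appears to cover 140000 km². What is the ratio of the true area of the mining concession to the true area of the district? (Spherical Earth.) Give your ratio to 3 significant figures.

On Mercator the areal scale is sec²φ, so true area = apparent × cos²φ.
True area of mining concession: 200000 × cos²(64.6°) = 200000 × 0.1840 = 36800 km².
True area of district: 140000 × cos²(53.8°) = 140000 × 0.3488 = 48830 km².
Ratio = 36800 / 48830 ≈ 0.754.

0.754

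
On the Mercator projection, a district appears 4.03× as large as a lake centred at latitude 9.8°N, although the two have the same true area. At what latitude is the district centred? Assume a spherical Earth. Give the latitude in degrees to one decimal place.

Mercator areal scale is sec²φ, so apparent-area ratio = sec²φ₁ / sec²φ₂ = cos²φ₂ / cos²φ₁.
cos²φ₂ / cos²φ₁ = 4.03  ⇒  cos φ₁ = cos 9.8° / √4.03 = 0.9854/2.007 = 0.4909.
φ₁ = arccos(0.4909) ≈ 60.6°.

60.6°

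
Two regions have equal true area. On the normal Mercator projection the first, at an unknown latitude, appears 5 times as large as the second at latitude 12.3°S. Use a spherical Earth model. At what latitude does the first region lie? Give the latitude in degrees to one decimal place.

Mercator areal scale is sec²φ, so apparent-area ratio = sec²φ₁ / sec²φ₂ = cos²φ₂ / cos²φ₁.
cos²φ₂ / cos²φ₁ = 5  ⇒  cos φ₁ = cos 12.3° / √5 = 0.9770/2.236 = 0.4369.
φ₁ = arccos(0.4369) ≈ 64.1°.

64.1°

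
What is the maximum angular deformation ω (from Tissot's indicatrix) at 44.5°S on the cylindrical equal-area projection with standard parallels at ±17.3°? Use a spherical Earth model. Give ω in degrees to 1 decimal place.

33.0°

For cylindrical equal-area with standard parallel φ₀, h = cos φ / cos φ₀ and k = cos φ₀ / cos φ, so h·k = 1.
At 44.5°: h = 0.7470, k = 1.339; principal scales a = 1.339, b = 0.7470.
sin(ω/2) = (a − b)/(a + b) = 0.5916/2.086 = 0.2836, so ω = 2 arcsin(0.2836) ≈ 33.0°.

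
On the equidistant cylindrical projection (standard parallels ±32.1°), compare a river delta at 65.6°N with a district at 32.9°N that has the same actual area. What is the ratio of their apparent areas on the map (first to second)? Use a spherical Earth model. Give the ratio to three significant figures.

2.03

In the equirectangular projection with standard parallel φ₀ = 32.1° (x = Rλ cos φ₀, y = Rφ), meridians are true-scale (h = 1) and the parallel scale is k = cos φ₀ / cos φ.
Areal scale at 65.6°: h·k = 1.000 × 2.051 = 2.051.
Areal scale at 32.9°: h·k = 1.000 × 1.009 = 1.009.
Ratio = 2.051/1.009 ≈ 2.03.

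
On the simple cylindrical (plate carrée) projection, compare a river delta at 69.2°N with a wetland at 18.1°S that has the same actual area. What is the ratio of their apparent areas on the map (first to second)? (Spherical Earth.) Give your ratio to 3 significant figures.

2.68

For the equirectangular projection with φ₀ = 0 (plate carrée), h = 1 along meridians and k = sec φ along parallels.
Areal scale at 69.2°: h·k = 1.000 × 2.816 = 2.816.
Areal scale at 18.1°: h·k = 1.000 × 1.052 = 1.052.
Ratio = 2.816/1.052 ≈ 2.68.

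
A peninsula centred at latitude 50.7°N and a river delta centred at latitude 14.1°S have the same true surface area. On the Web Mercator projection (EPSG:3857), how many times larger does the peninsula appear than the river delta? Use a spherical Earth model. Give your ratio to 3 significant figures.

Mercator is conformal with k = sec φ, so areal scale = k² = sec²φ.
At 50.7°: sec²(50.7°) = 1/0.6334² = 2.493.
At 14.1°: sec²(14.1°) = 1/0.9699² = 1.063.
Ratio = 2.493/1.063 = cos²(14.1°)/cos²(50.7°) ≈ 2.34.

2.34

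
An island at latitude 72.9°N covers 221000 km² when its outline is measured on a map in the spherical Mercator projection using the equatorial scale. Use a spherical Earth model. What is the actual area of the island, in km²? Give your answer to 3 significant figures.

For Mercator, h = k = sec φ (a conformal cylindrical projection has a single point scale, 1/cos φ).
Areal scale = k² = sec²φ = 1/cos²(72.9°) = 1/0.2940² = 11.57.
True area = apparent / (areal scale) = 221000 / 11.57 ≈ 19100 km².

19100 km²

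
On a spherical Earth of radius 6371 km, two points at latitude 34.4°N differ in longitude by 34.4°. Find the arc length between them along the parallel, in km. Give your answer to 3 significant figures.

Arc length along a parallel = R cos φ · Δλ (with Δλ in radians).
= 6371 × cos 34.4° × (34.4° × π/180) = 6371 × 0.8251 × 0.6004 ≈ 3160 km.

3160 km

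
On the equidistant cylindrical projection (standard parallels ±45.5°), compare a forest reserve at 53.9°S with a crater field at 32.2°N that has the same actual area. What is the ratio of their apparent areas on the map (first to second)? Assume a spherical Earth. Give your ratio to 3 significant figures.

1.44

With standard parallel φ₀ = 45.5°, the equirectangular projection gives x = Rλ cos φ₀, y = Rφ, so h = 1 and k = cos 45.5° / cos φ.
Areal scale at 53.9°: h·k = 1.000 × 1.190 = 1.190.
Areal scale at 32.2°: h·k = 1.000 × 0.8283 = 0.8283.
Ratio = 1.190/0.8283 ≈ 1.44.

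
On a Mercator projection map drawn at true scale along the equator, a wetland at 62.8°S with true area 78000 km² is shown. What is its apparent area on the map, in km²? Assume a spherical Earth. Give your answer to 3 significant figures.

373000 km²

Mercator is conformal, so the point scale is isotropic: h = k = sec φ = 1/cos φ.
Areal scale = k² = sec²φ = 1/cos²(62.8°) = 1/0.4571² = 4.786.
Apparent area = 78000 × 4.786 ≈ 373000 km².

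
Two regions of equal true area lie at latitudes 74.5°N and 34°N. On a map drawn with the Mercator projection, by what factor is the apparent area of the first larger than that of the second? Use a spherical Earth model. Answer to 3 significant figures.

9.62

On Mercator, area is exaggerated by sec²φ = 1/cos²φ.
At 74.5°: sec²(74.5°) = 1/0.2672² = 14.00.
At 34°: sec²(34°) = 1/0.8290² = 1.455.
Ratio = 14.00/1.455 = cos²(34°)/cos²(74.5°) ≈ 9.62.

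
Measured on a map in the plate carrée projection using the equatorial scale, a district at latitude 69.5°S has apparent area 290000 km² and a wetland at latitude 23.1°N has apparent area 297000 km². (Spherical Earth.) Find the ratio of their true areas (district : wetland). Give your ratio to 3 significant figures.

0.372

On the plate carrée, areal scale = h·k = 1 × sec φ, so true area = apparent × cos φ.
True area of district: 290000 × cos(69.5°) = 290000 × 0.3502 = 101600 km².
True area of wetland: 297000 × cos(23.1°) = 297000 × 0.9198 = 273200 km².
Ratio = 101600 / 273200 ≈ 0.372.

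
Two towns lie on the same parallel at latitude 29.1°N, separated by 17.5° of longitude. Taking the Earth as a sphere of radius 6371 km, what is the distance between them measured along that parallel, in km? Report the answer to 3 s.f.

1700 km

Arc length along a parallel = R cos φ · Δλ (with Δλ in radians).
= 6371 × cos 29.1° × (17.5° × π/180) = 6371 × 0.8738 × 0.3054 ≈ 1700 km.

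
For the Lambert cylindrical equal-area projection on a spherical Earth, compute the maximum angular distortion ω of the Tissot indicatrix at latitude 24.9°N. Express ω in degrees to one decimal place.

11.2°

The Lambert cylindrical equal-area projection is the cylindrical equal-area projection with its standard parallel at the equator (φ₀ = 0). A cylindrical equal-area projection with standard parallel φ₀ has meridian scale h = cos φ / cos φ₀ and parallel scale k = cos φ₀ / cos φ (so areas are preserved, h·k = 1).
At 24.9°: h = 0.9070, k = 1.102; principal scales a = 1.102, b = 0.9070.
sin(ω/2) = (a − b)/(a + b) = 0.1954/2.010 = 0.09726, so ω = 2 arcsin(0.09726) ≈ 11.2°.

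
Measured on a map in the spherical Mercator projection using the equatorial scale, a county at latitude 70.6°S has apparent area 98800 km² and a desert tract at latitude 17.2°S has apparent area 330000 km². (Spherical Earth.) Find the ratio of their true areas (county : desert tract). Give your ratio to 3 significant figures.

On Mercator the areal scale is sec²φ, so true area = apparent × cos²φ.
True area of county: 98800 × cos²(70.6°) = 98800 × 0.1103 = 10900 km².
True area of desert tract: 330000 × cos²(17.2°) = 330000 × 0.9126 = 301100 km².
Ratio = 10900 / 301100 ≈ 0.0362.

0.0362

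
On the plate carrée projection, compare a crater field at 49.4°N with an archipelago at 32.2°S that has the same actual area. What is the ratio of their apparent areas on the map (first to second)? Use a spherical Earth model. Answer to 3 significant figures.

1.30

In the plate carrée (x = Rλ, y = Rφ), meridians are true-scale (h = 1) and parallels are stretched by k = sec φ.
Areal scale at 49.4°: h·k = 1.000 × 1.537 = 1.537.
Areal scale at 32.2°: h·k = 1.000 × 1.182 = 1.182.
Ratio = 1.537/1.182 ≈ 1.30.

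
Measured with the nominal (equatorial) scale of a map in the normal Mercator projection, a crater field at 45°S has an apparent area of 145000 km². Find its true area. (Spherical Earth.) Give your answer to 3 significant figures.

72500 km²

For Mercator, h = k = sec φ (a conformal cylindrical projection has a single point scale, 1/cos φ).
Areal scale = k² = sec²φ = 1/cos²(45°) = 1/0.7071² = 2.000.
True area = apparent / (areal scale) = 145000 / 2.000 ≈ 72500 km².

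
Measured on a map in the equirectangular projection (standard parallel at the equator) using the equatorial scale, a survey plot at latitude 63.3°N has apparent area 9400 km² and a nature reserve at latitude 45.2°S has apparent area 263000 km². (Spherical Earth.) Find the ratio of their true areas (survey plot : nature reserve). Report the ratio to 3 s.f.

0.0228

On the plate carrée, areal scale = h·k = 1 × sec φ, so true area = apparent × cos φ.
True area of survey plot: 9400 × cos(63.3°) = 9400 × 0.4493 = 4224 km².
True area of nature reserve: 263000 × cos(45.2°) = 263000 × 0.7046 = 185300 km².
Ratio = 4224 / 185300 ≈ 0.0228.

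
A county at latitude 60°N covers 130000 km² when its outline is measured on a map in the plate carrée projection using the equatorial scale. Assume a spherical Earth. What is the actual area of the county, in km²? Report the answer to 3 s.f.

65000 km²

In the plate carrée (x = Rλ, y = Rφ), meridians are true-scale (h = 1) and parallels are stretched by k = sec φ.
Areal scale = h·k = 1 × sec φ; at 60°, h = 1.000, k = 2.000, so h·k = 2.000.
True area = apparent / (areal scale) = 130000 / 2.000 ≈ 65000 km².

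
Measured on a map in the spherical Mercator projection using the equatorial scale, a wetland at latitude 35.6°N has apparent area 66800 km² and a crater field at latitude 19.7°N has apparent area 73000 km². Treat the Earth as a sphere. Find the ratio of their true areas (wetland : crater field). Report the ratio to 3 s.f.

0.683

Since Mercator area scale is 1/cos²φ, the true area equals the apparent area multiplied by cos²φ.
True area of wetland: 66800 × cos²(35.6°) = 66800 × 0.6611 = 44160 km².
True area of crater field: 73000 × cos²(19.7°) = 73000 × 0.8864 = 64700 km².
Ratio = 44160 / 64700 ≈ 0.683.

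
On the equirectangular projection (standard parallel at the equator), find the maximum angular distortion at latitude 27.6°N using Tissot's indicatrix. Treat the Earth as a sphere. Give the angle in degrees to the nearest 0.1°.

Plate carrée maps x = Rλ, y = Rφ. The meridian scale is h = 1 and the parallel scale is k = 1/cos φ = sec φ.
At 27.6°: h = 1.000, k = 1.128; principal scales a = 1.128, b = 1.000.
sin(ω/2) = (a − b)/(a + b) = 0.1284/2.128 = 0.06033, so ω = 2 arcsin(0.06033) ≈ 6.9°.

6.9°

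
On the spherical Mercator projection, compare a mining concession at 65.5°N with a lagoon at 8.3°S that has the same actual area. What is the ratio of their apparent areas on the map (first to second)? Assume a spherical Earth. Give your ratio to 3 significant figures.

On Mercator, area is exaggerated by sec²φ = 1/cos²φ.
At 65.5°: sec²(65.5°) = 1/0.4147² = 5.815.
At 8.3°: sec²(8.3°) = 1/0.9895² = 1.021.
Ratio = 5.815/1.021 = cos²(8.3°)/cos²(65.5°) ≈ 5.69.

5.69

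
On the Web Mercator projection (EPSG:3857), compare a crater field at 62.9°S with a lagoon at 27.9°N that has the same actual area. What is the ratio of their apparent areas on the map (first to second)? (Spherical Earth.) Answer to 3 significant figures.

3.76

Mercator is conformal with k = sec φ, so areal scale = k² = sec²φ.
At 62.9°: sec²(62.9°) = 1/0.4555² = 4.819.
At 27.9°: sec²(27.9°) = 1/0.8838² = 1.280.
Ratio = 4.819/1.280 = cos²(27.9°)/cos²(62.9°) ≈ 3.76.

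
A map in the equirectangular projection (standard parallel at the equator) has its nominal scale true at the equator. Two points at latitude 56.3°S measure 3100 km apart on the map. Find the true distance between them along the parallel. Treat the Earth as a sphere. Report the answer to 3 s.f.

1720 km

In the plate carrée (x = Rλ, y = Rφ), meridians are true-scale (h = 1) and parallels are stretched by k = sec φ.
Along the parallel at 56.3°, map distances are exaggerated by k = sec 56.3° = 1.802.
True distance = 3100 / 1.802 = 3100 × cos 56.3° ≈ 1720 km.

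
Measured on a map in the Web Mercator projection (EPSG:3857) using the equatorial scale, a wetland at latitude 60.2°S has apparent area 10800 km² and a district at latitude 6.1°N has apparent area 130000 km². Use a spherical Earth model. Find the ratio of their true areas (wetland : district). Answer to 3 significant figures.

On Mercator the areal scale is sec²φ, so true area = apparent × cos²φ.
True area of wetland: 10800 × cos²(60.2°) = 10800 × 0.2470 = 2667 km².
True area of district: 130000 × cos²(6.1°) = 130000 × 0.9887 = 128500 km².
Ratio = 2667 / 128500 ≈ 0.0208.

0.0208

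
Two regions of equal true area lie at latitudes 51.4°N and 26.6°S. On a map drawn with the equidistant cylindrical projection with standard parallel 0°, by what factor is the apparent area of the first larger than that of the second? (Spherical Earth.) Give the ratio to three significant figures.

In the plate carrée (x = Rλ, y = Rφ), meridians are true-scale (h = 1) and parallels are stretched by k = sec φ.
Areal scale at 51.4°: h·k = 1.000 × 1.603 = 1.603.
Areal scale at 26.6°: h·k = 1.000 × 1.118 = 1.118.
Ratio = 1.603/1.118 ≈ 1.43.

1.43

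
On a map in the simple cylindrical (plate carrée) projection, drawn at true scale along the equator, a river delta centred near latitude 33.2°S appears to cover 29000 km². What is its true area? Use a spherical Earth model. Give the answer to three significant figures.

24300 km²

Plate carrée maps x = Rλ, y = Rφ. The meridian scale is h = 1 and the parallel scale is k = 1/cos φ = sec φ.
Areal scale = h·k = 1 × sec φ; at 33.2°, h = 1.000, k = 1.195, so h·k = 1.195.
True area = apparent / (areal scale) = 29000 / 1.195 ≈ 24300 km².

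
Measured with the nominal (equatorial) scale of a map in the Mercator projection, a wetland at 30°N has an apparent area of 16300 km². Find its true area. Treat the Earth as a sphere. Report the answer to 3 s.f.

Mercator is conformal, so the point scale is isotropic: h = k = sec φ = 1/cos φ.
Areal scale = k² = sec²φ = 1/cos²(30°) = 1/0.8660² = 1.333.
True area = apparent / (areal scale) = 16300 / 1.333 ≈ 12200 km².

12200 km²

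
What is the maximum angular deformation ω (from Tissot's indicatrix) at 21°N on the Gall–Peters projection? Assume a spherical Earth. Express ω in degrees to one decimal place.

Gall–Peters is a cylindrical equal-area projection with standard parallels at ±45°. A cylindrical equal-area projection with standard parallel φ₀ has meridian scale h = cos φ / cos φ₀ and parallel scale k = cos φ₀ / cos φ (so areas are preserved, h·k = 1).
At 21°: h = 1.320, k = 0.7574; principal scales a = 1.320, b = 0.7574.
sin(ω/2) = (a − b)/(a + b) = 0.5629/2.078 = 0.2709, so ω = 2 arcsin(0.2709) ≈ 31.4°.

31.4°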